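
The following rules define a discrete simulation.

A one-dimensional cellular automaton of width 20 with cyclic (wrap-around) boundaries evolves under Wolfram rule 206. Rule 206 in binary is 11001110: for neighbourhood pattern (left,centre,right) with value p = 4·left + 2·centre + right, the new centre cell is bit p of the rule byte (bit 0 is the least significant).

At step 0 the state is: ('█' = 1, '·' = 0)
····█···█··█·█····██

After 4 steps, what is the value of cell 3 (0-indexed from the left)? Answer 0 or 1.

1

0) ····█···█··█·█····██
1) ···██··██·██·█···███
2) ··███·███·██·█··████
3) ·████·███·██·█·█████
4) ·████·███·██·█·█████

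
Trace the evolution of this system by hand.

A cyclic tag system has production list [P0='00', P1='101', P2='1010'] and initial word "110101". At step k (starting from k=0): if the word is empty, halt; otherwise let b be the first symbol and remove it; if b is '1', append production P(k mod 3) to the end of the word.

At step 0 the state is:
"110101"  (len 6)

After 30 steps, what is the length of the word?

22

step 0: "110101"  (len 6)
step 1: "1010100"  (len 7)
step 2: "010100101"  (len 9)
step 3: "10100101"  (len 8)
step 4: "010010100"  (len 9)
step 5: "10010100"  (len 8)
step 6: "00101001010"  (len 11)
step 7: "0101001010"  (len 10)
step 8: "101001010"  (len 9)
step 9: "010010101010"  (len 12)
step 10: "10010101010"  (len 11)
step 11: "0010101010101"  (len 13)
step 12: "010101010101"  (len 12)
step 13: "10101010101"  (len 11)
step 14: "0101010101101"  (len 13)
step 15: "101010101101"  (len 12)
step 16: "0101010110100"  (len 13)
step 17: "101010110100"  (len 12)
step 18: "010101101001010"  (len 15)
step 19: "10101101001010"  (len 14)
step 20: "0101101001010101"  (len 16)
step 21: "101101001010101"  (len 15)
step 22: "0110100101010100"  (len 16)
step 23: "110100101010100"  (len 15)
step 24: "101001010101001010"  (len 18)
step 25: "0100101010100101000"  (len 19)
step 26: "100101010100101000"  (len 18)
step 27: "001010101001010001010"  (len 21)
step 28: "01010101001010001010"  (len 20)
step 29: "1010101001010001010"  (len 19)
step 30: "0101010010100010101010"  (len 22)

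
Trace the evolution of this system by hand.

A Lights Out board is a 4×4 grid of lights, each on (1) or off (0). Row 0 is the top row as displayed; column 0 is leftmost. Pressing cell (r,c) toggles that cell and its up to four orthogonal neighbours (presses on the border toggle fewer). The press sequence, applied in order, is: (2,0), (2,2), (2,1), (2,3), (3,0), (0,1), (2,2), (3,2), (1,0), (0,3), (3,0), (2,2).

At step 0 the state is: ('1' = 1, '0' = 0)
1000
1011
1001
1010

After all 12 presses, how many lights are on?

9

gen 0: 1000
1011
1001
1010
gen 1: 1000
0011
0101
0010
gen 2: 1000
0001
0010
0000
gen 3: 1000
0101
1100
0100
gen 4: 1000
0100
1111
0101
gen 5: 1000
0100
0111
1001
gen 6: 0110
0000
0111
1001
gen 7: 0110
0010
0000
1011
gen 8: 0110
0010
0010
1100
gen 9: 1110
1110
1010
1100
gen 10: 1101
1111
1010
1100
gen 11: 1101
1111
0010
0000
gen 12: 1101
1101
0101
0010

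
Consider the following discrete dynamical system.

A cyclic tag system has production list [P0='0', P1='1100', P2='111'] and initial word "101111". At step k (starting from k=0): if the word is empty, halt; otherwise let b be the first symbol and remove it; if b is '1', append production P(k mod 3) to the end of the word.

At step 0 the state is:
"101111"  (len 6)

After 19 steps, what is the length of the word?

gen 0: "101111"  (len 6)
gen 1: "011110"  (len 6)
gen 2: "11110"  (len 5)
gen 3: "1110111"  (len 7)
gen 4: "1101110"  (len 7)
gen 5: "1011101100"  (len 10)
gen 6: "011101100111"  (len 12)
gen 7: "11101100111"  (len 11)
gen 8: "11011001111100"  (len 14)
gen 9: "1011001111100111"  (len 16)
gen 10: "0110011111001110"  (len 16)
gen 11: "110011111001110"  (len 15)
gen 12: "10011111001110111"  (len 17)
gen 13: "00111110011101110"  (len 17)
gen 14: "0111110011101110"  (len 16)
gen 15: "111110011101110"  (len 15)
gen 16: "111100111011100"  (len 15)
gen 17: "111001110111001100"  (len 18)
gen 18: "11001110111001100111"  (len 20)
gen 19: "10011101110011001110"  (len 20)

20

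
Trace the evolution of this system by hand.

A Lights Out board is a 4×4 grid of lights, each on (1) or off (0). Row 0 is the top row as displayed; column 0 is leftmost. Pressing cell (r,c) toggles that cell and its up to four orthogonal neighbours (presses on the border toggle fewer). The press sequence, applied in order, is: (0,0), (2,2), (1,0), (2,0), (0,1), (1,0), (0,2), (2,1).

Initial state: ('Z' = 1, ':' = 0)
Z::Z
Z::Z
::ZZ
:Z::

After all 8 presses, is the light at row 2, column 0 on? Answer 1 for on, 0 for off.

0

k=0  Z::Z
Z::Z
::ZZ
:Z::
k=1  :Z:Z
:::Z
::ZZ
:Z::
k=2  :Z:Z
::ZZ
:Z::
:ZZ:
k=3  ZZ:Z
ZZZZ
ZZ::
:ZZ:
k=4  ZZ:Z
:ZZZ
::::
ZZZ:
k=5  ::ZZ
::ZZ
::::
ZZZ:
k=6  Z:ZZ
ZZZZ
Z:::
ZZZ:
k=7  ZZ::
ZZ:Z
Z:::
ZZZ:
k=8  ZZ::
Z::Z
:ZZ:
Z:Z:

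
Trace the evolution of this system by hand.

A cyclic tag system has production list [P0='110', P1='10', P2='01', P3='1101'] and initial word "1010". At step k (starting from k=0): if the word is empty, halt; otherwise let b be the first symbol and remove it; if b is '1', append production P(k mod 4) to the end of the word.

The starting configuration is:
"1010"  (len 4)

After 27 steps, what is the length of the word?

16

0) "1010"  (len 4)
1) "010110"  (len 6)
2) "10110"  (len 5)
3) "011001"  (len 6)
4) "11001"  (len 5)
5) "1001110"  (len 7)
6) "00111010"  (len 8)
7) "0111010"  (len 7)
8) "111010"  (len 6)
9) "11010110"  (len 8)
10) "101011010"  (len 9)
11) "0101101001"  (len 10)
12) "101101001"  (len 9)
13) "01101001110"  (len 11)
14) "1101001110"  (len 10)
15) "10100111001"  (len 11)
16) "01001110011101"  (len 14)
17) "1001110011101"  (len 13)
18) "00111001110110"  (len 14)
19) "0111001110110"  (len 13)
20) "111001110110"  (len 12)
21) "11001110110110"  (len 14)
22) "100111011011010"  (len 15)
23) "0011101101101001"  (len 16)
24) "011101101101001"  (len 15)
25) "11101101101001"  (len 14)
26) "110110110100110"  (len 15)
27) "1011011010011001"  (len 16)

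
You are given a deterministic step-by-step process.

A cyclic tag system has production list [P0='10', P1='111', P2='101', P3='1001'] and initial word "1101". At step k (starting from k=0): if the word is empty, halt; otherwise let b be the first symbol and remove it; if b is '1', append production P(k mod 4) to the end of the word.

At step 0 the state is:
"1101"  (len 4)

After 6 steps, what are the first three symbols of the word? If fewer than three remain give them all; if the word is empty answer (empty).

step 0: "1101"  (len 4)
step 1: "10110"  (len 5)
step 2: "0110111"  (len 7)
step 3: "110111"  (len 6)
step 4: "101111001"  (len 9)
step 5: "0111100110"  (len 10)
step 6: "111100110"  (len 9)

111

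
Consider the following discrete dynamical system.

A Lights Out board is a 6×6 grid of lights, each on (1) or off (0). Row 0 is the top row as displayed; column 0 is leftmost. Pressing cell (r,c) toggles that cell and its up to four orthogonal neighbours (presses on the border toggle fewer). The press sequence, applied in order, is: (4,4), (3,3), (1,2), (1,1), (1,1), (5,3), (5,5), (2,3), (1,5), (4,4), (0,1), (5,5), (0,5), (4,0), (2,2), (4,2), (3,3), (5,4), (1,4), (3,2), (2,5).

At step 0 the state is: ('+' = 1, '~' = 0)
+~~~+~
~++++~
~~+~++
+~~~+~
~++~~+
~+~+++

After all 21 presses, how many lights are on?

k=0  +~~~+~
~++++~
~~+~++
+~~~+~
~++~~+
~+~+++
k=1  +~~~+~
~++++~
~~+~++
+~~~~~
~++++~
~+~+~+
k=2  +~~~+~
~++++~
~~++++
+~+++~
~++~+~
~+~+~+
k=3  +~+~+~
~~~~+~
~~~+++
+~+++~
~++~+~
~+~+~+
k=4  +++~+~
+++~+~
~+~+++
+~+++~
~++~+~
~+~+~+
k=5  +~+~+~
~~~~+~
~~~+++
+~+++~
~++~+~
~+~+~+
k=6  +~+~+~
~~~~+~
~~~+++
+~+++~
~++++~
~++~++
k=7  +~+~+~
~~~~+~
~~~+++
+~+++~
~+++++
~++~~~
k=8  +~+~+~
~~~++~
~~+~~+
+~+~+~
~+++++
~++~~~
k=9  +~+~++
~~~+~+
~~+~~~
+~+~+~
~+++++
~++~~~
k=10  +~+~++
~~~+~+
~~+~~~
+~+~~~
~++~~~
~++~+~
k=11  ~+~~++
~+~+~+
~~+~~~
+~+~~~
~++~~~
~++~+~
k=12  ~+~~++
~+~+~+
~~+~~~
+~+~~~
~++~~+
~++~~+
k=13  ~+~~~~
~+~+~~
~~+~~~
+~+~~~
~++~~+
~++~~+
k=14  ~+~~~~
~+~+~~
~~+~~~
~~+~~~
+~+~~+
+++~~+
k=15  ~+~~~~
~+++~~
~+~+~~
~~~~~~
+~+~~+
+++~~+
k=16  ~+~~~~
~+++~~
~+~+~~
~~+~~~
++~+~+
++~~~+
k=17  ~+~~~~
~+++~~
~+~~~~
~~~++~
++~~~+
++~~~+
k=18  ~+~~~~
~+++~~
~+~~~~
~~~++~
++~~++
++~++~
k=19  ~+~~+~
~++~++
~+~~+~
~~~++~
++~~++
++~++~
k=20  ~+~~+~
~++~++
~++~+~
~++~+~
+++~++
++~++~
k=21  ~+~~+~
~++~+~
~++~~+
~++~++
+++~++
++~++~

21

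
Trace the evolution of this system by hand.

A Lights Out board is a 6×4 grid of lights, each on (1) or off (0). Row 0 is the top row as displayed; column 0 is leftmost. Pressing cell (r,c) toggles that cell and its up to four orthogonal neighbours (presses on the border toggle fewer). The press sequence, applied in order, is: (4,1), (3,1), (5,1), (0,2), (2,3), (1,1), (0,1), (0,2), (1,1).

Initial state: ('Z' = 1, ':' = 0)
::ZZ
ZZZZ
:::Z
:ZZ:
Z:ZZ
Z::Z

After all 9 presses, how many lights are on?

gen 0: ::ZZ
ZZZZ
:::Z
:ZZ:
Z:ZZ
Z::Z
gen 1: ::ZZ
ZZZZ
:::Z
::Z:
:Z:Z
ZZ:Z
gen 2: ::ZZ
ZZZZ
:Z:Z
ZZ::
:::Z
ZZ:Z
gen 3: ::ZZ
ZZZZ
:Z:Z
ZZ::
:Z:Z
::ZZ
gen 4: :Z::
ZZ:Z
:Z:Z
ZZ::
:Z:Z
::ZZ
gen 5: :Z::
ZZ::
:ZZ:
ZZ:Z
:Z:Z
::ZZ
gen 6: ::::
::Z:
::Z:
ZZ:Z
:Z:Z
::ZZ
gen 7: ZZZ:
:ZZ:
::Z:
ZZ:Z
:Z:Z
::ZZ
gen 8: Z::Z
:Z::
::Z:
ZZ:Z
:Z:Z
::ZZ
gen 9: ZZ:Z
Z:Z:
:ZZ:
ZZ:Z
:Z:Z
::ZZ

14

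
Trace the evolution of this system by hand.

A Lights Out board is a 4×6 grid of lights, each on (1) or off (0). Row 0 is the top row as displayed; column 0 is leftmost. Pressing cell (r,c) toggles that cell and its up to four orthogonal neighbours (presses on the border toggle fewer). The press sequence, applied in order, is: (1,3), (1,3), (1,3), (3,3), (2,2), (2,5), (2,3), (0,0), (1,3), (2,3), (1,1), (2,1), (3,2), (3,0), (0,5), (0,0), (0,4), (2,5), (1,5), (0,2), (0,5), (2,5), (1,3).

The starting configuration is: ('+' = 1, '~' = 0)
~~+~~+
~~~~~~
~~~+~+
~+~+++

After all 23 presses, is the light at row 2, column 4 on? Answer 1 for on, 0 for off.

1

[0] ~~+~~+
~~~~~~
~~~+~+
~+~+++
[1] ~~++~+
~~+++~
~~~~~+
~+~+++
[2] ~~+~~+
~~~~~~
~~~+~+
~+~+++
[3] ~~++~+
~~+++~
~~~~~+
~+~+++
[4] ~~++~+
~~+++~
~~~+~+
~++~~+
[5] ~~++~+
~~~++~
~++~~+
~+~~~+
[6] ~~++~+
~~~+++
~++~+~
~+~~~~
[7] ~~++~+
~~~~++
~+~+~~
~+~+~~
[8] ++++~+
+~~~++
~+~+~~
~+~+~~
[9] +++~~+
+~++~+
~+~~~~
~+~+~~
[10] +++~~+
+~+~~+
~++++~
~+~~~~
[11] +~+~~+
~+~~~+
~~+++~
~+~~~~
[12] +~+~~+
~~~~~+
++~++~
~~~~~~
[13] +~+~~+
~~~~~+
+++++~
~+++~~
[14] +~+~~+
~~~~~+
~++++~
+~++~~
[15] +~+~+~
~~~~~~
~++++~
+~++~~
[16] ~++~+~
+~~~~~
~++++~
+~++~~
[17] ~+++~+
+~~~+~
~++++~
+~++~~
[18] ~+++~+
+~~~++
~+++~+
+~++~+
[19] ~+++~~
+~~~~~
~+++~~
+~++~+
[20] ~~~~~~
+~+~~~
~+++~~
+~++~+
[21] ~~~~++
+~+~~+
~+++~~
+~++~+
[22] ~~~~++
+~+~~~
~+++++
+~++~~
[23] ~~~+++
+~~++~
~++~++
+~++~~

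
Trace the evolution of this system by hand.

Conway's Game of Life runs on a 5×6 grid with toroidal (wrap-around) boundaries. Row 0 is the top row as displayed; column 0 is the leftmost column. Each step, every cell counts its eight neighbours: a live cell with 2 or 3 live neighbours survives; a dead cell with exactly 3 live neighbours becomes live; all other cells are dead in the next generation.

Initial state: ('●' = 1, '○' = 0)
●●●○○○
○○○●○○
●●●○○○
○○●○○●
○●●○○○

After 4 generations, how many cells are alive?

k=0  ●●●○○○
○○○●○○
●●●○○○
○○●○○●
○●●○○○
k=1  ●○○●○○
○○○●○○
●●●●○○
○○○●○○
○○○●○○
k=2  ○○●●●○
●○○●●○
○●○●●○
○●○●●○
○○●●●○
k=3  ○●○○○○
○●○○○○
●●○○○○
○●○○○●
○●○○○●
k=4  ○●●○○○
○●●○○○
○●●○○○
○●●○○●
○●●○○○

11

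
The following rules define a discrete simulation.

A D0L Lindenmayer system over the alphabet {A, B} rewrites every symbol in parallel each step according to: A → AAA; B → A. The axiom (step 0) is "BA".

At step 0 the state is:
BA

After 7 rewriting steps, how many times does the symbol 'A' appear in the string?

k=0  BA
k=1  AAAA
k=2  AAAAAAAAAAAA
k=3  AAAAAAAAAAAAAAAAAAAAAAAAAAAAAAAAAAAA
k=4  AAAAAAAAAAAAAAAAAAAAAAAAAAAAAAAAAAAAAAAAAAAAAAAAAAAAAAAAAAAAAAAAAAAAAAAAAAAAAAAAAAAAAAAAAAAAAAAAAAAAAAAAAAAA
k=5  AAAAAAAAAAAAAAAAAAAAAAAAAAAAAAAAAAAAAAAAAAAAAAAAAAAAAAAAAA…AAAAAAAAAAAAAAAAAAAAAAAAAAAAAAAAAAAAAAAAAAAAAAAAAAAAAAAAAA  (len 324)
k=6  AAAAAAAAAAAAAAAAAAAAAAAAAAAAAAAAAAAAAAAAAAAAAAAAAAAAAAAAAA…AAAAAAAAAAAAAAAAAAAAAAAAAAAAAAAAAAAAAAAAAAAAAAAAAAAAAAAAAA  (len 972)
k=7  AAAAAAAAAAAAAAAAAAAAAAAAAAAAAAAAAAAAAAAAAAAAAAAAAAAAAAAAAA…AAAAAAAAAAAAAAAAAAAAAAAAAAAAAAAAAAAAAAAAAAAAAAAAAAAAAAAAAA  (len 2916)

2916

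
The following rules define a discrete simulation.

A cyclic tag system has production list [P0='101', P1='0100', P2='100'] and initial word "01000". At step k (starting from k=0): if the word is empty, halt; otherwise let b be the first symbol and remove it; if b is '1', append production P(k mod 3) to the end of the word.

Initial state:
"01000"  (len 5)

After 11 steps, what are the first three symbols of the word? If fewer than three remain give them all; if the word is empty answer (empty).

110

step 0: "01000"  (len 5)
step 1: "1000"  (len 4)
step 2: "0000100"  (len 7)
step 3: "000100"  (len 6)
step 4: "00100"  (len 5)
step 5: "0100"  (len 4)
step 6: "100"  (len 3)
step 7: "00101"  (len 5)
step 8: "0101"  (len 4)
step 9: "101"  (len 3)
step 10: "01101"  (len 5)
step 11: "1101"  (len 4)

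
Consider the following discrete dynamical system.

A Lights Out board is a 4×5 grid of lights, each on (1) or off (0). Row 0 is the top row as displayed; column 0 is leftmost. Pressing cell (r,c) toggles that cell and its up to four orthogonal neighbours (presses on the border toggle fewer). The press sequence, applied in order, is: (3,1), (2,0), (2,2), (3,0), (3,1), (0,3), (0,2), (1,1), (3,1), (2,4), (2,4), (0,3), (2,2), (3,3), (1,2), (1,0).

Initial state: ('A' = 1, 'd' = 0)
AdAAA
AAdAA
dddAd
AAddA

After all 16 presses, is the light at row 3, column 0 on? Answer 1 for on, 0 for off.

t=0: AdAAA
AAdAA
dddAd
AAddA
t=1: AdAAA
AAdAA
dAdAd
ddAdA
t=2: AdAAA
dAdAA
AddAd
AdAdA
t=3: AdAAA
dAAAA
AAAdd
AdddA
t=4: AdAAA
dAAAA
dAAdd
dAddA
t=5: AdAAA
dAAAA
ddAdd
AdAdA
t=6: Adddd
dAAdA
ddAdd
AdAdA
t=7: AAAAd
dAddA
ddAdd
AdAdA
t=8: AdAAd
AdAdA
dAAdd
AdAdA
t=9: AdAAd
AdAdA
ddAdd
dAddA
t=10: AdAAd
AdAdd
ddAAA
dAddd
t=11: AdAAd
AdAdA
ddAdd
dAddA
t=12: AdddA
AdAAA
ddAdd
dAddA
t=13: AdddA
AddAA
dAdAd
dAAdA
t=14: AdddA
AddAA
dAddd
dAdAd
t=15: AdAdA
AAAdA
dAAdd
dAdAd
t=16: ddAdA
ddAdA
AAAdd
dAdAd

0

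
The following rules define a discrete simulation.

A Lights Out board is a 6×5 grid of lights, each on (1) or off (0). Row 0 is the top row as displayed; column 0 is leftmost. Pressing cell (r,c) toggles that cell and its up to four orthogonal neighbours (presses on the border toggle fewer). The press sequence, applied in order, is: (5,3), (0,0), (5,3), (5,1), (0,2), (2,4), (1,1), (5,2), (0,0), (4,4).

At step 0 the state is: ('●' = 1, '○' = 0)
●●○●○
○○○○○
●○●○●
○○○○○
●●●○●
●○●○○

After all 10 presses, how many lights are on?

step 0: ●●○●○
○○○○○
●○●○●
○○○○○
●●●○●
●○●○○
step 1: ●●○●○
○○○○○
●○●○●
○○○○○
●●●●●
●○○●●
step 2: ○○○●○
●○○○○
●○●○●
○○○○○
●●●●●
●○○●●
step 3: ○○○●○
●○○○○
●○●○●
○○○○○
●●●○●
●○●○○
step 4: ○○○●○
●○○○○
●○●○●
○○○○○
●○●○●
○●○○○
step 5: ○●●○○
●○●○○
●○●○●
○○○○○
●○●○●
○●○○○
step 6: ○●●○○
●○●○●
●○●●○
○○○○●
●○●○●
○●○○○
step 7: ○○●○○
○●○○●
●●●●○
○○○○●
●○●○●
○●○○○
step 8: ○○●○○
○●○○●
●●●●○
○○○○●
●○○○●
○○●●○
step 9: ●●●○○
●●○○●
●●●●○
○○○○●
●○○○●
○○●●○
step 10: ●●●○○
●●○○●
●●●●○
○○○○○
●○○●○
○○●●●

15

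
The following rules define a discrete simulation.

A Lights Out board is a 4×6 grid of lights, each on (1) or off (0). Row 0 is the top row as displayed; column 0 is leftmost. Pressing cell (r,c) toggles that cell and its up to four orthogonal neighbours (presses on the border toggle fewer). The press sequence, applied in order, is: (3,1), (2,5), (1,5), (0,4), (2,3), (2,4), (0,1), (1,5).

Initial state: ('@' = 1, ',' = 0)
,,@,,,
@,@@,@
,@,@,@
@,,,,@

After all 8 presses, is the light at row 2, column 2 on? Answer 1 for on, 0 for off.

k=0  ,,@,,,
@,@@,@
,@,@,@
@,,,,@
k=1  ,,@,,,
@,@@,@
,,,@,@
,@@,,@
k=2  ,,@,,,
@,@@,,
,,,@@,
,@@,,,
k=3  ,,@,,@
@,@@@@
,,,@@@
,@@,,,
k=4  ,,@@@,
@,@@,@
,,,@@@
,@@,,,
k=5  ,,@@@,
@,@,,@
,,@,,@
,@@@,,
k=6  ,,@@@,
@,@,@@
,,@@@,
,@@@@,
k=7  @@,@@,
@@@,@@
,,@@@,
,@@@@,
k=8  @@,@@@
@@@,,,
,,@@@@
,@@@@,

1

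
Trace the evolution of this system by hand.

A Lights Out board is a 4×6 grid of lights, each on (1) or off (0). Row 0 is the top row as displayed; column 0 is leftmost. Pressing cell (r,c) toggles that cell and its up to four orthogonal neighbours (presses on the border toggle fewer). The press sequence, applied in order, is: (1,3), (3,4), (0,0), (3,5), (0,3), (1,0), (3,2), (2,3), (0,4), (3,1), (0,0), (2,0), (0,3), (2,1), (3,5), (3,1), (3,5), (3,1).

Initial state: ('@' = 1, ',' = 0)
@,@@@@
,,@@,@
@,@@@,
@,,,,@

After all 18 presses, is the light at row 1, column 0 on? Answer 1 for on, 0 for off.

k=0  @,@@@@
,,@@,@
@,@@@,
@,,,,@
k=1  @,@,@@
,,,,@@
@,@,@,
@,,,,@
k=2  @,@,@@
,,,,@@
@,@,,,
@,,@@,
k=3  ,@@,@@
@,,,@@
@,@,,,
@,,@@,
k=4  ,@@,@@
@,,,@@
@,@,,@
@,,@,@
k=5  ,@,@,@
@,,@@@
@,@,,@
@,,@,@
k=6  @@,@,@
,@,@@@
,,@,,@
@,,@,@
k=7  @@,@,@
,@,@@@
,,,,,@
@@@,,@
k=8  @@,@,@
,@,,@@
,,@@@@
@@@@,@
k=9  @@,,@,
,@,,,@
,,@@@@
@@@@,@
k=10  @@,,@,
,@,,,@
,@@@@@
,,,@,@
k=11  ,,,,@,
@@,,,@
,@@@@@
,,,@,@
k=12  ,,,,@,
,@,,,@
@,@@@@
@,,@,@
k=13  ,,@@,,
,@,@,@
@,@@@@
@,,@,@
k=14  ,,@@,,
,,,@,@
,@,@@@
@@,@,@
k=15  ,,@@,,
,,,@,@
,@,@@,
@@,@@,
k=16  ,,@@,,
,,,@,@
,,,@@,
,,@@@,
k=17  ,,@@,,
,,,@,@
,,,@@@
,,@@,@
k=18  ,,@@,,
,,,@,@
,@,@@@
@@,@,@

0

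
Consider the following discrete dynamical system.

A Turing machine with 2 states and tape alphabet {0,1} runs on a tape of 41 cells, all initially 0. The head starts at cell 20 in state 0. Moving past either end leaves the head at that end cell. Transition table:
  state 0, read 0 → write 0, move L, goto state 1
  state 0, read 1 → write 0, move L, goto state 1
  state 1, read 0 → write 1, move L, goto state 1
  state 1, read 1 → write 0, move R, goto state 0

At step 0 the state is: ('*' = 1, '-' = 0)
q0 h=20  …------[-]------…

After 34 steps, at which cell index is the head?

t=0: q0 h=20  …------[-]------…
t=1: q1 h=19  …------[-]------…
t=2: q1 h=18  …------[-]*-----…
t=3: q1 h=17  …------[-]**----…
t=4: q1 h=16  …------[-]***---…
t=5: q1 h=15  …------[-]****--…
t=6: q1 h=14  …------[-]*****-…
t=7: q1 h=13  …------[-]******…
t=8: q1 h=12  …------[-]******…
t=9: q1 h=11  …------[-]******…
t=10: q1 h=10  …------[-]******…
t=11: q1 h= 9  …------[-]******…
t=12: q1 h= 8  …------[-]******…
t=13: q1 h= 7  …------[-]******…
t=14: q1 h= 6  |------[-]******…
t=15: q1 h= 5  |-----[-]******…
t=16: q1 h= 4  |----[-]******…
t=17: q1 h= 3  |---[-]******…
t=18: q1 h= 2  |--[-]******…
t=19: q1 h= 1  |-[-]******…
t=20: q1 h= 0  |[-]******…
t=21: q1 h= 0  |[*]******…
t=22: q0 h= 1  |-[*]******…
t=23: q1 h= 0  |[-]-*****…
t=24: q1 h= 0  |[*]-*****…
t=25: q0 h= 1  |-[-]******…
t=26: q1 h= 0  |[-]-*****…
t=27: q1 h= 0  |[*]-*****…
t=28: q0 h= 1  |-[-]******…
t=29: q1 h= 0  |[-]-*****…
t=30: q1 h= 0  |[*]-*****…
t=31: q0 h= 1  |-[-]******…
t=32: q1 h= 0  |[-]-*****…
t=33: q1 h= 0  |[*]-*****…
t=34: q0 h= 1  |-[-]******…

1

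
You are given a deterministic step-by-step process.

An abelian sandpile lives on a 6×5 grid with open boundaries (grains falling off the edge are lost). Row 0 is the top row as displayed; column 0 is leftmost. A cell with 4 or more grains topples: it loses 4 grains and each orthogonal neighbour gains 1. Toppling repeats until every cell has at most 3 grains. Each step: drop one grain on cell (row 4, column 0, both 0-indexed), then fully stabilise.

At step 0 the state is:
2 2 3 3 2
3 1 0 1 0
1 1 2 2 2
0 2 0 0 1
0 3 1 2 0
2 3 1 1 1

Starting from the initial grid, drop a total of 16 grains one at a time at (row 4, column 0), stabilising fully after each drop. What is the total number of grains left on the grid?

47

step 0: 2 2 3 3 2
3 1 0 1 0
1 1 2 2 2
0 2 0 0 1
0 3 1 2 0
2 3 1 1 1
step 1: 2 2 3 3 2
3 1 0 1 0
1 1 2 2 2
0 2 0 0 1
1 3 1 2 0
2 3 1 1 1
step 2: 2 2 3 3 2
3 1 0 1 0
1 1 2 2 2
0 2 0 0 1
2 3 1 2 0
2 3 1 1 1
step 3: 2 2 3 3 2
3 1 0 1 0
1 1 2 2 2
0 2 0 0 1
3 3 1 2 0
2 3 1 1 1
step 4: 2 2 3 3 2
3 1 0 1 0
1 1 2 2 2
1 3 0 0 1
2 1 2 2 0
0 1 2 1 1
step 5: 2 2 3 3 2
3 1 0 1 0
1 1 2 2 2
1 3 0 0 1
3 1 2 2 0
0 1 2 1 1
step 6: 2 2 3 3 2
3 1 0 1 0
1 1 2 2 2
2 3 0 0 1
0 2 2 2 0
1 1 2 1 1
step 7: 2 2 3 3 2
3 1 0 1 0
1 1 2 2 2
2 3 0 0 1
1 2 2 2 0
1 1 2 1 1
step 8: 2 2 3 3 2
3 1 0 1 0
1 1 2 2 2
2 3 0 0 1
2 2 2 2 0
1 1 2 1 1
step 9: 2 2 3 3 2
3 1 0 1 0
1 1 2 2 2
2 3 0 0 1
3 2 2 2 0
1 1 2 1 1
step 10: 2 2 3 3 2
3 1 0 1 0
1 1 2 2 2
3 3 0 0 1
0 3 2 2 0
2 1 2 1 1
step 11: 2 2 3 3 2
3 1 0 1 0
1 1 2 2 2
3 3 0 0 1
1 3 2 2 0
2 1 2 1 1
step 12: 2 2 3 3 2
3 1 0 1 0
1 1 2 2 2
3 3 0 0 1
2 3 2 2 0
2 1 2 1 1
step 13: 2 2 3 3 2
3 1 0 1 0
1 1 2 2 2
3 3 0 0 1
3 3 2 2 0
2 1 2 1 1
step 14: 2 2 3 3 2
3 1 0 1 0
2 2 2 2 2
1 1 1 0 1
2 1 3 2 0
3 2 2 1 1
step 15: 2 2 3 3 2
3 1 0 1 0
2 2 2 2 2
1 1 1 0 1
3 1 3 2 0
3 2 2 1 1
step 16: 2 2 3 3 2
3 1 0 1 0
2 2 2 2 2
2 1 1 0 1
1 2 3 2 0
0 3 2 1 1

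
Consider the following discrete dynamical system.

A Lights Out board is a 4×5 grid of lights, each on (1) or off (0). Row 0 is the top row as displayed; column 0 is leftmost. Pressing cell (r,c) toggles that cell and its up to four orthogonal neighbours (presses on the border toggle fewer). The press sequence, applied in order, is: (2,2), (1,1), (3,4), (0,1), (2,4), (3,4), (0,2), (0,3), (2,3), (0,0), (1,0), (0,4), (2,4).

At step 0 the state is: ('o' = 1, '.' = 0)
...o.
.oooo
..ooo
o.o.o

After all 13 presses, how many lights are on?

10

k=0  ...o.
.oooo
..ooo
o.o.o
k=1  ...o.
.o.oo
.o..o
o...o
k=2  .o.o.
o.ooo
....o
o...o
k=3  .o.o.
o.ooo
.....
o..o.
k=4  o.oo.
ooooo
.....
o..o.
k=5  o.oo.
oooo.
...oo
o..oo
k=6  o.oo.
oooo.
...o.
o....
k=7  oo...
oo.o.
...o.
o....
k=8  ooooo
oo...
...o.
o....
k=9  ooooo
oo.o.
..o.o
o..o.
k=10  ..ooo
.o.o.
..o.o
o..o.
k=11  o.ooo
o..o.
o.o.o
o..o.
k=12  o.o..
o..oo
o.o.o
o..o.
k=13  o.o..
o..o.
o.oo.
o..oo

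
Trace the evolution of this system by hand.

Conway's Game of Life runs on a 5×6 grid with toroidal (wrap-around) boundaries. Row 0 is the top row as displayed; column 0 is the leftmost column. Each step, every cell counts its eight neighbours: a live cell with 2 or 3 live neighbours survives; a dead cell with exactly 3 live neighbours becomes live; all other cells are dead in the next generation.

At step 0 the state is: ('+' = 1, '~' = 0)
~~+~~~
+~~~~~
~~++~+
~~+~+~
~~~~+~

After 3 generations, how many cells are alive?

gen 0: ~~+~~~
+~~~~~
~~++~+
~~+~+~
~~~~+~
gen 1: ~~~~~~
~+++~~
~+++++
~~+~++
~~~~~~
gen 2: ~~+~~~
++~~~~
~~~~~+
+++~~+
~~~~~~
gen 3: ~+~~~~
++~~~~
~~+~~+
++~~~+
+~+~~~

10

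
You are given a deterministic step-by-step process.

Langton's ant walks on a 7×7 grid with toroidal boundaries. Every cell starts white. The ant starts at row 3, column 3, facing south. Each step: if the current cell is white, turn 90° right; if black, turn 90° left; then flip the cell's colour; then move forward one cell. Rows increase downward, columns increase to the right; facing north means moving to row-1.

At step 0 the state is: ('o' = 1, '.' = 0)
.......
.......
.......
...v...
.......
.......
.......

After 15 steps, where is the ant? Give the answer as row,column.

gen 0: .......
.......
.......
...v...
.......
.......
.......
gen 1: .......
.......
.......
..<o...
.......
.......
.......
gen 2: .......
.......
..^....
..oo...
.......
.......
.......
gen 3: .......
.......
..o>...
..oo...
.......
.......
.......
gen 4: .......
.......
..oo...
..ov...
.......
.......
.......
gen 5: .......
.......
..oo...
..o.>..
.......
.......
.......
gen 6: .......
.......
..oo...
..o.o..
....v..
.......
.......
gen 7: .......
.......
..oo...
..o.o..
...<o..
.......
.......
gen 8: .......
.......
..oo...
..o^o..
...oo..
.......
.......
gen 9: .......
.......
..oo...
..oo>..
...oo..
.......
.......
gen 10: .......
.......
..oo^..
..oo...
...oo..
.......
.......
gen 11: .......
.......
..ooo>.
..oo...
...oo..
.......
.......
gen 12: .......
.......
..oooo.
..oo.v.
...oo..
.......
.......
gen 13: .......
.......
..oooo.
..oo<o.
...oo..
.......
.......
gen 14: .......
.......
..oo^o.
..oooo.
...oo..
.......
.......
gen 15: .......
.......
..o<.o.
..oooo.
...oo..
.......
.......

2,3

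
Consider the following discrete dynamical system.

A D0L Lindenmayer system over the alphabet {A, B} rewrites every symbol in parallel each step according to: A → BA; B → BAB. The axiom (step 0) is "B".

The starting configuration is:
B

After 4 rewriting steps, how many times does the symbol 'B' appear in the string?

[0] B
[1] BAB
[2] BABBABAB
[3] BABBABABBABBABABBABAB
[4] BABBABABBABBABABBABABBABBABABBABBABABBABABBABBABABBABAB

34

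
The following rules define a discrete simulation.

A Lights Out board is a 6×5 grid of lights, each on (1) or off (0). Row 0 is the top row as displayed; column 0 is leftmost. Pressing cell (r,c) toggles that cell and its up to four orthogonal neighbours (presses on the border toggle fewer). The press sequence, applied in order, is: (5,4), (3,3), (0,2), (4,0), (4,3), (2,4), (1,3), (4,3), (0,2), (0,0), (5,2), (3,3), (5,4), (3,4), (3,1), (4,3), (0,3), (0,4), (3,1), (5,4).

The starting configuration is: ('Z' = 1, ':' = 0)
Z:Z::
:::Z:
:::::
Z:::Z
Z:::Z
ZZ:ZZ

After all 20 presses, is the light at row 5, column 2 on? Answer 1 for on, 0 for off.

[0] Z:Z::
:::Z:
:::::
Z:::Z
Z:::Z
ZZ:ZZ
[1] Z:Z::
:::Z:
:::::
Z:::Z
Z::::
ZZ:::
[2] Z:Z::
:::Z:
:::Z:
Z:ZZ:
Z::Z:
ZZ:::
[3] ZZ:Z:
::ZZ:
:::Z:
Z:ZZ:
Z::Z:
ZZ:::
[4] ZZ:Z:
::ZZ:
:::Z:
::ZZ:
:Z:Z:
:Z:::
[5] ZZ:Z:
::ZZ:
:::Z:
::Z::
:ZZ:Z
:Z:Z:
[6] ZZ:Z:
::ZZZ
::::Z
::Z:Z
:ZZ:Z
:Z:Z:
[7] ZZ:::
:::::
:::ZZ
::Z:Z
:ZZ:Z
:Z:Z:
[8] ZZ:::
:::::
:::ZZ
::ZZZ
:Z:Z:
:Z:::
[9] Z:ZZ:
::Z::
:::ZZ
::ZZZ
:Z:Z:
:Z:::
[10] :ZZZ:
Z:Z::
:::ZZ
::ZZZ
:Z:Z:
:Z:::
[11] :ZZZ:
Z:Z::
:::ZZ
::ZZZ
:ZZZ:
::ZZ:
[12] :ZZZ:
Z:Z::
::::Z
:::::
:ZZ::
::ZZ:
[13] :ZZZ:
Z:Z::
::::Z
:::::
:ZZ:Z
::Z:Z
[14] :ZZZ:
Z:Z::
:::::
:::ZZ
:ZZ::
::Z:Z
[15] :ZZZ:
Z:Z::
:Z:::
ZZZZZ
::Z::
::Z:Z
[16] :ZZZ:
Z:Z::
:Z:::
ZZZ:Z
:::ZZ
::ZZZ
[17] :Z::Z
Z:ZZ:
:Z:::
ZZZ:Z
:::ZZ
::ZZZ
[18] :Z:Z:
Z:ZZZ
:Z:::
ZZZ:Z
:::ZZ
::ZZZ
[19] :Z:Z:
Z:ZZZ
:::::
::::Z
:Z:ZZ
::ZZZ
[20] :Z:Z:
Z:ZZZ
:::::
::::Z
:Z:Z:
::Z::

1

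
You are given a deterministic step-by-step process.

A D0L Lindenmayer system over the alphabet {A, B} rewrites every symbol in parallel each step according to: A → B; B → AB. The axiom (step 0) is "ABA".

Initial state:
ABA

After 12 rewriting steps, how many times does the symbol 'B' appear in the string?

0) ABA
1) BABB
2) ABBABAB
3) BABABBABBAB
4) ABBABBABABBABABBAB
5) BABABBABABBABBABABBABBABABBAB
6) ABBABBABABBABBABABBABABBABBABABBABABBABBABABBAB
7) BABABBABABBABBABABBABABBABBABABBABBABABBABABBABBABABBABBABABBABABBABBABABBAB
8) ABBABBABABBABBABABBABABBABBABABBABBABABBABABBABBABABBABABB…BABBABABBABABBABBABABBABABBABBABABBABBABABBABABBABBABABBAB  (len 123)
9) BABABBABABBABBABABBABABBABBABABBABBABABBABABBABBABABBABABB…BABBABABBABABBABBABABBABABBABBABABBABBABABBABABBABBABABBAB  (len 199)
10) ABBABBABABBABBABABBABABBABBABABBABBABABBABABBABBABABBABABB…BABBABABBABABBABBABABBABABBABBABABBABBABABBABABBABBABABBAB  (len 322)
11) BABABBABABBABBABABBABABBABBABABBABBABABBABABBABBABABBABABB…BABBABABBABABBABBABABBABABBABBABABBABBABABBABABBABBABABBAB  (len 521)
12) ABBABBABABBABBABABBABABBABBABABBABBABABBABABBABBABABBABABB…BABBABABBABABBABBABABBABABBABBABABBABBABABBABABBABBABABBAB  (len 843)

521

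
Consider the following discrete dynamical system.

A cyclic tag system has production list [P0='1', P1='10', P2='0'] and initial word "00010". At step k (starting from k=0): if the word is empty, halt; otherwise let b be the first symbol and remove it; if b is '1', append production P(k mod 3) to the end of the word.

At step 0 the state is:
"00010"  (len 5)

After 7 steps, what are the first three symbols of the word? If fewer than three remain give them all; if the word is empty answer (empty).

(empty)

0) "00010"  (len 5)
1) "0010"  (len 4)
2) "010"  (len 3)
3) "10"  (len 2)
4) "01"  (len 2)
5) "1"  (len 1)
6) "0"  (len 1)
7) (halted — word empty)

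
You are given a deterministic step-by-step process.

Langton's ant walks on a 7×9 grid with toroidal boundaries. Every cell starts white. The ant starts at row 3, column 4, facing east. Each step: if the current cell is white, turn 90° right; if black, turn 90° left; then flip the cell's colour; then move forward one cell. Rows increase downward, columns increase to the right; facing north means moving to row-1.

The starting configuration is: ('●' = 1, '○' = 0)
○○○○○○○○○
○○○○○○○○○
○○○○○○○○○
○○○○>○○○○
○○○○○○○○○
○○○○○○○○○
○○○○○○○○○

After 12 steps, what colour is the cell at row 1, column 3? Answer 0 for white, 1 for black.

1

t=0: ○○○○○○○○○
○○○○○○○○○
○○○○○○○○○
○○○○>○○○○
○○○○○○○○○
○○○○○○○○○
○○○○○○○○○
t=1: ○○○○○○○○○
○○○○○○○○○
○○○○○○○○○
○○○○●○○○○
○○○○v○○○○
○○○○○○○○○
○○○○○○○○○
t=2: ○○○○○○○○○
○○○○○○○○○
○○○○○○○○○
○○○○●○○○○
○○○<●○○○○
○○○○○○○○○
○○○○○○○○○
t=3: ○○○○○○○○○
○○○○○○○○○
○○○○○○○○○
○○○^●○○○○
○○○●●○○○○
○○○○○○○○○
○○○○○○○○○
t=4: ○○○○○○○○○
○○○○○○○○○
○○○○○○○○○
○○○●>○○○○
○○○●●○○○○
○○○○○○○○○
○○○○○○○○○
t=5: ○○○○○○○○○
○○○○○○○○○
○○○○^○○○○
○○○●○○○○○
○○○●●○○○○
○○○○○○○○○
○○○○○○○○○
t=6: ○○○○○○○○○
○○○○○○○○○
○○○○●>○○○
○○○●○○○○○
○○○●●○○○○
○○○○○○○○○
○○○○○○○○○
t=7: ○○○○○○○○○
○○○○○○○○○
○○○○●●○○○
○○○●○v○○○
○○○●●○○○○
○○○○○○○○○
○○○○○○○○○
t=8: ○○○○○○○○○
○○○○○○○○○
○○○○●●○○○
○○○●<●○○○
○○○●●○○○○
○○○○○○○○○
○○○○○○○○○
t=9: ○○○○○○○○○
○○○○○○○○○
○○○○^●○○○
○○○●●●○○○
○○○●●○○○○
○○○○○○○○○
○○○○○○○○○
t=10: ○○○○○○○○○
○○○○○○○○○
○○○<○●○○○
○○○●●●○○○
○○○●●○○○○
○○○○○○○○○
○○○○○○○○○
t=11: ○○○○○○○○○
○○○^○○○○○
○○○●○●○○○
○○○●●●○○○
○○○●●○○○○
○○○○○○○○○
○○○○○○○○○
t=12: ○○○○○○○○○
○○○●>○○○○
○○○●○●○○○
○○○●●●○○○
○○○●●○○○○
○○○○○○○○○
○○○○○○○○○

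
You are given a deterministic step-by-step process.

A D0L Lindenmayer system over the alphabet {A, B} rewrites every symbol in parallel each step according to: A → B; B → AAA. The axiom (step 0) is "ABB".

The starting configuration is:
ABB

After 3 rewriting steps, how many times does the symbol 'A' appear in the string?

k=0  ABB
k=1  BAAAAAA
k=2  AAABBBBBB
k=3  BBBAAAAAAAAAAAAAAAAAA

18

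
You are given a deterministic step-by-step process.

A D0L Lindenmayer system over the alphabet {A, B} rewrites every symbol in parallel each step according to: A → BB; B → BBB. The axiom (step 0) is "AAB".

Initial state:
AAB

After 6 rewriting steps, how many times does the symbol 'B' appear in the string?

1701

step 0: AAB
step 1: BBBBBBB
step 2: BBBBBBBBBBBBBBBBBBBBB
step 3: BBBBBBBBBBBBBBBBBBBBBBBBBBBBBBBBBBBBBBBBBBBBBBBBBBBBBBBBBBBBBBB
step 4: BBBBBBBBBBBBBBBBBBBBBBBBBBBBBBBBBBBBBBBBBBBBBBBBBBBBBBBBBB…BBBBBBBBBBBBBBBBBBBBBBBBBBBBBBBBBBBBBBBBBBBBBBBBBBBBBBBBBB  (len 189)
step 5: BBBBBBBBBBBBBBBBBBBBBBBBBBBBBBBBBBBBBBBBBBBBBBBBBBBBBBBBBB…BBBBBBBBBBBBBBBBBBBBBBBBBBBBBBBBBBBBBBBBBBBBBBBBBBBBBBBBBB  (len 567)
step 6: BBBBBBBBBBBBBBBBBBBBBBBBBBBBBBBBBBBBBBBBBBBBBBBBBBBBBBBBBB…BBBBBBBBBBBBBBBBBBBBBBBBBBBBBBBBBBBBBBBBBBBBBBBBBBBBBBBBBB  (len 1701)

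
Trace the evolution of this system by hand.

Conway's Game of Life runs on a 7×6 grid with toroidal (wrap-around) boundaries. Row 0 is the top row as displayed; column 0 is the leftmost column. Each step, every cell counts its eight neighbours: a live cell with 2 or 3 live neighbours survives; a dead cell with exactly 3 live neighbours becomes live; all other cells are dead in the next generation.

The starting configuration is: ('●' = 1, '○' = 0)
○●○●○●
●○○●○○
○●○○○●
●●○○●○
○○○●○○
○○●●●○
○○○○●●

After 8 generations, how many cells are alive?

[0] ○●○●○●
●○○●○○
○●○○○●
●●○○●○
○○○●○○
○○●●●○
○○○○●●
[1] ○○●●○●
○●○○○●
○●●○●●
●●●○●●
○●○○○●
○○●○○●
●○○○○●
[2] ○●●○○●
○●○○○●
○○○○○○
○○○○○○
○○○●○○
○●○○●●
●●●●○●
[3] ○○○●○●
○●●○○○
○○○○○○
○○○○○○
○○○○●○
○●○○○●
○○○●○○
[4] ○○○●●○
○○●○○○
○○○○○○
○○○○○○
○○○○○○
○○○○●○
●○●○○○
[5] ○●●●○○
○○○●○○
○○○○○○
○○○○○○
○○○○○○
○○○○○○
○○○○●●
[6] ○○●●○○
○○○●○○
○○○○○○
○○○○○○
○○○○○○
○○○○○○
○○●●●○
[7] ○○○○○○
○○●●○○
○○○○○○
○○○○○○
○○○○○○
○○○●○○
○○●○●○
[8] ○○●○○○
○○○○○○
○○○○○○
○○○○○○
○○○○○○
○○○●○○
○○○●○○

3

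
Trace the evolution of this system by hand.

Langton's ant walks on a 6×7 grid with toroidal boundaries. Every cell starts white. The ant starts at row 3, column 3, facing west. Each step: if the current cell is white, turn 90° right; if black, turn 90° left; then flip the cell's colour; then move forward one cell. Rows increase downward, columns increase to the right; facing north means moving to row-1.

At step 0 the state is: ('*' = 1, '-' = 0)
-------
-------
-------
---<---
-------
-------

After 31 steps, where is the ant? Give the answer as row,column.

step 0: -------
-------
-------
---<---
-------
-------
step 1: -------
-------
---^---
---*---
-------
-------
step 2: -------
-------
---*>--
---*---
-------
-------
step 3: -------
-------
---**--
---*v--
-------
-------
step 4: -------
-------
---**--
---<*--
-------
-------
step 5: -------
-------
---**--
----*--
---v---
-------
step 6: -------
-------
---**--
----*--
--<*---
-------
step 7: -------
-------
---**--
--^-*--
--**---
-------
step 8: -------
-------
---**--
--*>*--
--**---
-------
step 9: -------
-------
---**--
--***--
--*v---
-------
step 10: -------
-------
---**--
--***--
--*->--
-------
step 11: -------
-------
---**--
--***--
--*-*--
----v--
step 12: -------
-------
---**--
--***--
--*-*--
---<*--
step 13: -------
-------
---**--
--***--
--*^*--
---**--
step 14: -------
-------
---**--
--***--
--**>--
---**--
step 15: -------
-------
---**--
--**^--
--**---
---**--
step 16: -------
-------
---**--
--*<---
--**---
---**--
step 17: -------
-------
---**--
--*----
--*v---
---**--
step 18: -------
-------
---**--
--*----
--*->--
---**--
step 19: -------
-------
---**--
--*----
--*-*--
---*v--
step 20: -------
-------
---**--
--*----
--*-*--
---*->-
step 21: -----v-
-------
---**--
--*----
--*-*--
---*-*-
step 22: ----<*-
-------
---**--
--*----
--*-*--
---*-*-
step 23: ----**-
-------
---**--
--*----
--*-*--
---*^*-
step 24: ----**-
-------
---**--
--*----
--*-*--
---**>-
step 25: ----**-
-------
---**--
--*----
--*-*^-
---**--
step 26: ----**-
-------
---**--
--*----
--*-**>
---**--
step 27: ----**-
-------
---**--
--*----
--*-***
---**-v
step 28: ----**-
-------
---**--
--*----
--*-***
---**<*
step 29: ----**-
-------
---**--
--*----
--*-*^*
---****
step 30: ----**-
-------
---**--
--*----
--*-<-*
---****
step 31: ----**-
-------
---**--
--*----
--*---*
---*v**

5,4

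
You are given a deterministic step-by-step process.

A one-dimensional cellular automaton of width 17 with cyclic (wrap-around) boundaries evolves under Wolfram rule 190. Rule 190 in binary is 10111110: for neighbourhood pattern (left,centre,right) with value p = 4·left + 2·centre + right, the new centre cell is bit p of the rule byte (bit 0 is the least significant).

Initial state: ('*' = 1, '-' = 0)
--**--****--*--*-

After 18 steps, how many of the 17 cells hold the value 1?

14

t=0: --**--****--*--*-
t=1: -**-*****-*******
t=2: **-*****-*******-
t=3: *-*****-*******-*
t=4: -*****-*******-**
t=5: *****-*******-**-
t=6: ****-*******-**-*
t=7: ***-*******-**-**
t=8: **-*******-**-***
t=9: *-*******-**-****
t=10: -*******-**-*****
t=11: *******-**-*****-
t=12: ******-**-*****-*
t=13: *****-**-*****-**
t=14: ****-**-*****-***
t=15: ***-**-*****-****
t=16: **-**-*****-*****
t=17: *-**-*****-******
t=18: -**-*****-*******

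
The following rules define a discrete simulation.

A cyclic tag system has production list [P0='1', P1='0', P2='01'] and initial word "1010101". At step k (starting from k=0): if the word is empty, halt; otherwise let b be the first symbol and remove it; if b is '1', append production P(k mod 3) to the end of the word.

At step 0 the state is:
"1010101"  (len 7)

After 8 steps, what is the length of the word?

5

0) "1010101"  (len 7)
1) "0101011"  (len 7)
2) "101011"  (len 6)
3) "0101101"  (len 7)
4) "101101"  (len 6)
5) "011010"  (len 6)
6) "11010"  (len 5)
7) "10101"  (len 5)
8) "01010"  (len 5)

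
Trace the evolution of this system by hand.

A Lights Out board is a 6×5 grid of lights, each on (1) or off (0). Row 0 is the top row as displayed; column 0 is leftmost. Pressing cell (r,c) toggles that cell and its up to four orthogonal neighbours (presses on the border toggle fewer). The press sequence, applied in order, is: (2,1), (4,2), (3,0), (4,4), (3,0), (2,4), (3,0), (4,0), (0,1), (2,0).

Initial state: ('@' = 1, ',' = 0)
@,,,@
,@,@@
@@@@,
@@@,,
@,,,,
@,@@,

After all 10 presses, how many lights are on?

t=0: @,,,@
,@,@@
@@@@,
@@@,,
@,,,,
@,@@,
t=1: @,,,@
,,,@@
,,,@,
@,@,,
@,,,,
@,@@,
t=2: @,,,@
,,,@@
,,,@,
@,,,,
@@@@,
@,,@,
t=3: @,,,@
,,,@@
@,,@,
,@,,,
,@@@,
@,,@,
t=4: @,,,@
,,,@@
@,,@,
,@,,@
,@@,@
@,,@@
t=5: @,,,@
,,,@@
,,,@,
@,,,@
@@@,@
@,,@@
t=6: @,,,@
,,,@,
,,,,@
@,,,,
@@@,@
@,,@@
t=7: @,,,@
,,,@,
@,,,@
,@,,,
,@@,@
@,,@@
t=8: @,,,@
,,,@,
@,,,@
@@,,,
@,@,@
,,,@@
t=9: ,@@,@
,@,@,
@,,,@
@@,,,
@,@,@
,,,@@
t=10: ,@@,@
@@,@,
,@,,@
,@,,,
@,@,@
,,,@@

14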